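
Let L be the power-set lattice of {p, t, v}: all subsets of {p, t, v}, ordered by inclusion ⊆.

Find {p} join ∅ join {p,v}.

{p,v}

Under ⊆, join is union: {p} ∪ ∅ ∪ {p,v} = {p,v}.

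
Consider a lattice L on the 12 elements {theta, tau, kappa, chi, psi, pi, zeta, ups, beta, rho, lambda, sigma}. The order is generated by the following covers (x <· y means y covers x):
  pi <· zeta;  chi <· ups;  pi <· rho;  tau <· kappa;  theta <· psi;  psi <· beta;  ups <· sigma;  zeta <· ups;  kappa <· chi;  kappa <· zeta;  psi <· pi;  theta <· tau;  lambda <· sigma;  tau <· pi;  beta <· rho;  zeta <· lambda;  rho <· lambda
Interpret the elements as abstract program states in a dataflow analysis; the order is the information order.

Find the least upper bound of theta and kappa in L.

kappa

Common upper bounds of {theta, kappa}: chi, kappa, lambda, sigma, ups, zeta.
The least among these is kappa.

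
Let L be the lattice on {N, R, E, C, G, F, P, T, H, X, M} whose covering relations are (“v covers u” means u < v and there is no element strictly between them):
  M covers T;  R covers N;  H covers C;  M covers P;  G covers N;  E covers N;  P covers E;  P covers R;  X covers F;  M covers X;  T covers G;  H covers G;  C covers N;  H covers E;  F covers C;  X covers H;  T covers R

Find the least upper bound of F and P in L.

M

Common upper bounds of {F, P}: M.
The least among these is M.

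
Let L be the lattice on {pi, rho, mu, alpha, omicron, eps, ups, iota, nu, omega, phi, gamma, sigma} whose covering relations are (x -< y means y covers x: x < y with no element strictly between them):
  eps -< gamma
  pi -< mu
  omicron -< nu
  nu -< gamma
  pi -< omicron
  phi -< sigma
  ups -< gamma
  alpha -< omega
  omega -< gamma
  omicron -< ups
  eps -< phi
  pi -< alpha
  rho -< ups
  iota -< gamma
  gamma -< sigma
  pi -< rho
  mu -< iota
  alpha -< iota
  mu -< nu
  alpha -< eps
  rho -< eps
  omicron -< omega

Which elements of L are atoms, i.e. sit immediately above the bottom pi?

alpha, mu, omicron, rho

The atoms are exactly the elements that cover pi: alpha, mu, omicron, rho.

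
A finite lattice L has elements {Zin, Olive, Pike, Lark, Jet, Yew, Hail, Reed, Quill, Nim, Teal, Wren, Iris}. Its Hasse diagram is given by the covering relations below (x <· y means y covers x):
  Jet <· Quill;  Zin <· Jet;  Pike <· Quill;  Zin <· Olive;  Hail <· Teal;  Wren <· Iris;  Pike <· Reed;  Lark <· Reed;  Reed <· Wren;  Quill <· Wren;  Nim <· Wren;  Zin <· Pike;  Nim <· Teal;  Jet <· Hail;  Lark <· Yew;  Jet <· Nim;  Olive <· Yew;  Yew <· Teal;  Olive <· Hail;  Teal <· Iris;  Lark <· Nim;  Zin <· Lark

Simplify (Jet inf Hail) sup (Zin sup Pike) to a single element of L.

Jet ∧ Hail = Jet
Zin ∨ Pike = Pike
Jet ∨ Pike = Quill

Quill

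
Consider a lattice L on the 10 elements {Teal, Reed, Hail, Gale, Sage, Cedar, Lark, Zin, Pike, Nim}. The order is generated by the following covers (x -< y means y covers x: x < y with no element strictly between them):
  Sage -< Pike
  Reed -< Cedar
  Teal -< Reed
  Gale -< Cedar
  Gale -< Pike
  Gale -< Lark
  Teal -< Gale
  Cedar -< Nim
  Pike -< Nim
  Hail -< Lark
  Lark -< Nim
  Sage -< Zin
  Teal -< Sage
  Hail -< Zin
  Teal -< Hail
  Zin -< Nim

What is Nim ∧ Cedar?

Cedar

Common lower bounds of {Nim, Cedar}: Cedar, Gale, Reed, Teal.
The greatest among these is Cedar.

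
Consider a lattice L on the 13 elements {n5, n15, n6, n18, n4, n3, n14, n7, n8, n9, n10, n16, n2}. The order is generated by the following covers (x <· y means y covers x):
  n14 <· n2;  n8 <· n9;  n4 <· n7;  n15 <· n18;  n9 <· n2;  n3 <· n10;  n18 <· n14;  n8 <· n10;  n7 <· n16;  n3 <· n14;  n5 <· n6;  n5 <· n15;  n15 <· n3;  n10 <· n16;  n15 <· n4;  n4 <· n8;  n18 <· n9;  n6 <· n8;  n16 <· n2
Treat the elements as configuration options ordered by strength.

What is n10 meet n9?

Common lower bounds of {n10, n9}: n15, n4, n5, n6, n8.
The greatest among these is n8.

n8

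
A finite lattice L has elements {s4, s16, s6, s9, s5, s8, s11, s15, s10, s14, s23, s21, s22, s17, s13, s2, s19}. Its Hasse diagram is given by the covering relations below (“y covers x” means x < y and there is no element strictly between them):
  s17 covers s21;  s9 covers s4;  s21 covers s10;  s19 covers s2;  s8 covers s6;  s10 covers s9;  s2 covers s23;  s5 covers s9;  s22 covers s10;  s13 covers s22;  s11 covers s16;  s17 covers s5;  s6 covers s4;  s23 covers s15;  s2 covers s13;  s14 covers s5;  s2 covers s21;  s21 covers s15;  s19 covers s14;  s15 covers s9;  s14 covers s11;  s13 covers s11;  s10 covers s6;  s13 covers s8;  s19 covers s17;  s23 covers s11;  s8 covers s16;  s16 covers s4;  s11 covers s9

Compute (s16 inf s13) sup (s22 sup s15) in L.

s16 ∧ s13 = s16
s22 ∨ s15 = s2
s16 ∨ s2 = s2

s2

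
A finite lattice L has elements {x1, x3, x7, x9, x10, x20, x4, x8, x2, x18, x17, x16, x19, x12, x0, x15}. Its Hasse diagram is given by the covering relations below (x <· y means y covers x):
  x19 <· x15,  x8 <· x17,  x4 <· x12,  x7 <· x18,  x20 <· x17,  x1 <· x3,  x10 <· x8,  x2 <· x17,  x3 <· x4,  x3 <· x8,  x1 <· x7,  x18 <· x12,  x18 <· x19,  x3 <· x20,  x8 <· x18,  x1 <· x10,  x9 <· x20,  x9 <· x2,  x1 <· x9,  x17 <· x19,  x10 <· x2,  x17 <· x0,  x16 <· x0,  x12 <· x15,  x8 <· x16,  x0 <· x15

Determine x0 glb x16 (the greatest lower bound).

Common lower bounds of {x0, x16}: x1, x10, x16, x3, x8.
The greatest among these is x16.

x16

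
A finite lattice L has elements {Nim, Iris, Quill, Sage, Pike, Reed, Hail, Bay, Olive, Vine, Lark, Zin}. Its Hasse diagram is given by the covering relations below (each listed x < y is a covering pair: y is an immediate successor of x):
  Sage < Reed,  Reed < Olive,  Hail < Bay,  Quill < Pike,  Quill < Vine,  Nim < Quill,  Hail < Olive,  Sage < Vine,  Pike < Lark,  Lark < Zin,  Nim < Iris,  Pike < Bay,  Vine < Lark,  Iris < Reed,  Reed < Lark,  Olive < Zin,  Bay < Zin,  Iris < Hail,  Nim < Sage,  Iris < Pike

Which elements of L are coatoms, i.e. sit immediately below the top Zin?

The coatoms are exactly the elements covered by Zin: Bay, Lark, Olive.

Bay, Lark, Olive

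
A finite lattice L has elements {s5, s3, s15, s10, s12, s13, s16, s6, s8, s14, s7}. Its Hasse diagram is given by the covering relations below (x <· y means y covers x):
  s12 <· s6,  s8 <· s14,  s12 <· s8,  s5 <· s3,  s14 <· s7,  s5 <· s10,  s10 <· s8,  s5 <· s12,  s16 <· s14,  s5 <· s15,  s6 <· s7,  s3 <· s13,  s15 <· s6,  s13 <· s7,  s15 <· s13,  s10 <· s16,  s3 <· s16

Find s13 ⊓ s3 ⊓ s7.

s3

Common lower bounds of {s13, s3, s7}: s3, s5.
The greatest among these is s3.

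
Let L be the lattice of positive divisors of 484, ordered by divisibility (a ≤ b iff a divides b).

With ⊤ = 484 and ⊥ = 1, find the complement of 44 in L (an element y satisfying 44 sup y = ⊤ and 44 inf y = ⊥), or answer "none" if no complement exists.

For every candidate y, either 44 ∨ y ≠ 484 or 44 ∧ y ≠ 1; no complement exists.

none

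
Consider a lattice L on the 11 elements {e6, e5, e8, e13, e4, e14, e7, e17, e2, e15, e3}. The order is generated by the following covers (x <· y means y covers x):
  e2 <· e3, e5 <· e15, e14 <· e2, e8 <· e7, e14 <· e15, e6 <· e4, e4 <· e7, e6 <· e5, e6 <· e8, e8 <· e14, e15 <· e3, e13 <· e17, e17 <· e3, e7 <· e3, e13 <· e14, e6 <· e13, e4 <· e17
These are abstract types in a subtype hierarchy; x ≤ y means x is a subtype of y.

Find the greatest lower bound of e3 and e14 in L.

e14

Common lower bounds of {e3, e14}: e13, e14, e6, e8.
The greatest among these is e14.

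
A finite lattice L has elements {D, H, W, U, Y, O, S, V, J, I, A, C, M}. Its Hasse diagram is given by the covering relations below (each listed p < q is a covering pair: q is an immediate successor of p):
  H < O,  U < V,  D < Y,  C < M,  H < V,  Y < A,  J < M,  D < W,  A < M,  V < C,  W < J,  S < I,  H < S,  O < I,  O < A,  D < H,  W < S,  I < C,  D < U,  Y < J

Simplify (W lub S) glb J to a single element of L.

W

W ∨ S = S
S ∧ J = W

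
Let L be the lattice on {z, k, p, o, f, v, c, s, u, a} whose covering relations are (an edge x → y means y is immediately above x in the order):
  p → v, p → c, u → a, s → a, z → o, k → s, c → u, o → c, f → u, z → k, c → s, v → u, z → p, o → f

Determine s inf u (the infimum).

Common lower bounds of {s, u}: c, o, p, z.
The greatest among these is c.

c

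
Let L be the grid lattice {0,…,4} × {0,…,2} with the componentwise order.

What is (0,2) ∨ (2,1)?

(2,2)

In a product of chains, the join is componentwise max, giving (2,2).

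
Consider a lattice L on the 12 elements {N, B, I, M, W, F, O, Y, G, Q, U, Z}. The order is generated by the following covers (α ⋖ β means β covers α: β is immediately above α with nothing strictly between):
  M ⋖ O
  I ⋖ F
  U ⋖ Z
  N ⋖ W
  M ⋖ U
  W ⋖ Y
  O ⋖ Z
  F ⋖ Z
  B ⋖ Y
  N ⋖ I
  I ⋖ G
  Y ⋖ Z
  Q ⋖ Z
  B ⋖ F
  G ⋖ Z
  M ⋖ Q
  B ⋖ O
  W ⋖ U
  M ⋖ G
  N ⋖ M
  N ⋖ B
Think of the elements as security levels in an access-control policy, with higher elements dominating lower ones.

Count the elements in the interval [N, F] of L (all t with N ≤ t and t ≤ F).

4

The interval [N, F] = {B, F, I, N}, which has 4 elements.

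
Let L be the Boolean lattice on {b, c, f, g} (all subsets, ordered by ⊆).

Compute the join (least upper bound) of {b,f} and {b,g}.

Common upper bounds of {{b,f}, {b,g}}: {b,c,f,g}, {b,f,g}.
The least among these is {b,f,g}.

{b,f,g}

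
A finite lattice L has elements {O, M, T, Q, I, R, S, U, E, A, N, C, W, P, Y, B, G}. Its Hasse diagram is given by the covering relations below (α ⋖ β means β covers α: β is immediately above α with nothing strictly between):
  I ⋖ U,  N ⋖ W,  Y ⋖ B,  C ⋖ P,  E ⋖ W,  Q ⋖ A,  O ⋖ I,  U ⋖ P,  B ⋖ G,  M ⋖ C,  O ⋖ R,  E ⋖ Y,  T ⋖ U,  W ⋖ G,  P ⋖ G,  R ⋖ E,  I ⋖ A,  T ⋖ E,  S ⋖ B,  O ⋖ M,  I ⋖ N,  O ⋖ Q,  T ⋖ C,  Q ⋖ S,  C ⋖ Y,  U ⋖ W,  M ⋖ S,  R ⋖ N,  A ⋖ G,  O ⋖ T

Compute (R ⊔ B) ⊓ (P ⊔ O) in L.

C

R ∨ B = B
P ∨ O = P
B ∧ P = C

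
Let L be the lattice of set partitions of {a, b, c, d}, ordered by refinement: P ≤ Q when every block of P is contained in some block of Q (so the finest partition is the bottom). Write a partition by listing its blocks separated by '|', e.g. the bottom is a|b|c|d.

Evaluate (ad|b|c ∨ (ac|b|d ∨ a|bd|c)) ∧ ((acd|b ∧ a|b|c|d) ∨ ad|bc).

ac|b|d ∨ a|bd|c = ac|bd
ad|b|c ∨ ac|bd = abcd
acd|b ∧ a|b|c|d = a|b|c|d
a|b|c|d ∨ ad|bc = ad|bc
abcd ∧ ad|bc = ad|bc

ad|bc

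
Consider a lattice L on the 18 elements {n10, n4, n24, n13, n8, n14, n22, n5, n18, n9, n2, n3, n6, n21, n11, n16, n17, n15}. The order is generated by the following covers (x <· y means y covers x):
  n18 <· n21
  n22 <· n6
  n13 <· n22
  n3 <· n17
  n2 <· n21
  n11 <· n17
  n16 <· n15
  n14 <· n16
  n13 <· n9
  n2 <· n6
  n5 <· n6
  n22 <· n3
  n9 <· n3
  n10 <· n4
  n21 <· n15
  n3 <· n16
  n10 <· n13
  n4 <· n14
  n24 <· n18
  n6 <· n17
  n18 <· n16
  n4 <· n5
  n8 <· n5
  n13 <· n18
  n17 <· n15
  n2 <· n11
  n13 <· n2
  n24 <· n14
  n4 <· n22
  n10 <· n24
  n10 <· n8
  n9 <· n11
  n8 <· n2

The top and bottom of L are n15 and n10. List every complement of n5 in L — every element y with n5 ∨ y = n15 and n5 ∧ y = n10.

n18, n24

Need y with n5 ∨ y = n15 and n5 ∧ y = n10.
Checking each element gives: n18, n24.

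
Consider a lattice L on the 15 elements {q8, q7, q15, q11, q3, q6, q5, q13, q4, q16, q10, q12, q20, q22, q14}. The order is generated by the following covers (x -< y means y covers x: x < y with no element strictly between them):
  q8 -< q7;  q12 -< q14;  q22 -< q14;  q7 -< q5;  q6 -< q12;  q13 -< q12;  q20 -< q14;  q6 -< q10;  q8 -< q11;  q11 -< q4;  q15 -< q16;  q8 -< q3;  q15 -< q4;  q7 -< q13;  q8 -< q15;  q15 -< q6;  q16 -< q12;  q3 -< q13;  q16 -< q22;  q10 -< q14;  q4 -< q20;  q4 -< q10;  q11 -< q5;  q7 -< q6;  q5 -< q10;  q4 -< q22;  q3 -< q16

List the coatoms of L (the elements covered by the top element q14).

q10, q12, q20, q22

The coatoms are exactly the elements covered by q14: q10, q12, q20, q22.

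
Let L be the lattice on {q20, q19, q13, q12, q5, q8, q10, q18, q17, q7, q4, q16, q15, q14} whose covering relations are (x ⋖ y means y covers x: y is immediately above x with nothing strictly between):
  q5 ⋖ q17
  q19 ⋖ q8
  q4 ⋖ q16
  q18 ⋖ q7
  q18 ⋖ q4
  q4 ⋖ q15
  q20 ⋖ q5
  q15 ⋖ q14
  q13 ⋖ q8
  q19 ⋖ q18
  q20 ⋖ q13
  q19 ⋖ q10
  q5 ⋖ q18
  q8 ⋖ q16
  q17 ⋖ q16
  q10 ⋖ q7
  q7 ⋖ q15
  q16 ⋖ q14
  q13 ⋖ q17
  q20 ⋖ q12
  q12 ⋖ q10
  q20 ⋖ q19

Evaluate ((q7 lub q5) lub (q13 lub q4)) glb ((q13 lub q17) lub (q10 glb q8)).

q7 ∨ q5 = q7
q13 ∨ q4 = q16
q7 ∨ q16 = q14
q13 ∨ q17 = q17
q10 ∧ q8 = q19
q17 ∨ q19 = q16
q14 ∧ q16 = q16

q16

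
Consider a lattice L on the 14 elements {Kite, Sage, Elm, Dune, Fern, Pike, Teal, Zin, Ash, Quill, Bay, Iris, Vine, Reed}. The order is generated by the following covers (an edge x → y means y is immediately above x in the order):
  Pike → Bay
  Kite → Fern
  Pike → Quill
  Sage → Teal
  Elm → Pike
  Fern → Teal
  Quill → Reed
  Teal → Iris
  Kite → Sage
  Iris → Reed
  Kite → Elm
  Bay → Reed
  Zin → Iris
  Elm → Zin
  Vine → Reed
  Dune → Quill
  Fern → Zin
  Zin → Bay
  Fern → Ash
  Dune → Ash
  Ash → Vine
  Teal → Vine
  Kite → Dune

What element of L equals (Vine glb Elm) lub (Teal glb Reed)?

Teal

Vine ∧ Elm = Kite
Teal ∧ Reed = Teal
Kite ∨ Teal = Teal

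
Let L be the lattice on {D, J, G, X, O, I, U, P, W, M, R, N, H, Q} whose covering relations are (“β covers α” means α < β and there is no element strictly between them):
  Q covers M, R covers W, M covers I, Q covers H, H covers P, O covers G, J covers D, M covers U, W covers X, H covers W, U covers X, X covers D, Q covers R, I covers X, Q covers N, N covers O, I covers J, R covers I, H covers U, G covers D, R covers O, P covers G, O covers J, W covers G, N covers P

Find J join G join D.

Common upper bounds of {J, G, D}: N, O, Q, R.
The least among these is O.

O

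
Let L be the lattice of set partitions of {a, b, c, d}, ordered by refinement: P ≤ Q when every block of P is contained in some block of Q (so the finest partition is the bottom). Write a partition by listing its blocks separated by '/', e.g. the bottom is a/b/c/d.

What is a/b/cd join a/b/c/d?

a/b/cd

Common upper bounds of {a/b/cd, a/b/c/d}: a/b/cd, a/bcd, ab/cd, abcd, acd/b.
The least among these is a/b/cd.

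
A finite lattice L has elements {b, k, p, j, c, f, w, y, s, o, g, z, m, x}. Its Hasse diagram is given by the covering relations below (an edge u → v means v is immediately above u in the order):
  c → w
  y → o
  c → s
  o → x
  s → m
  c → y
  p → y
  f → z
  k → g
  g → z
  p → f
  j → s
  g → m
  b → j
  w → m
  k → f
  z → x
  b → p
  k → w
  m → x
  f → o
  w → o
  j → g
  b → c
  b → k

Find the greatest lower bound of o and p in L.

Common lower bounds of {o, p}: b, p.
The greatest among these is p.

p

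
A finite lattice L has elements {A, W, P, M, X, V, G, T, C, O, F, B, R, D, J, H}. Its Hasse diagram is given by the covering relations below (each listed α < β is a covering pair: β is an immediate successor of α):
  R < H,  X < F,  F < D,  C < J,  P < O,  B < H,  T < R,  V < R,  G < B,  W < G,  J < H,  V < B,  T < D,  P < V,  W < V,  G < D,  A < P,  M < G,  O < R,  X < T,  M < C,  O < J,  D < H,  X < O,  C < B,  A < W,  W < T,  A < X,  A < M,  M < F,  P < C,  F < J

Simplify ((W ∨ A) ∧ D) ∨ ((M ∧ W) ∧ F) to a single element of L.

W

W ∨ A = W
W ∧ D = W
M ∧ W = A
A ∧ F = A
W ∨ A = W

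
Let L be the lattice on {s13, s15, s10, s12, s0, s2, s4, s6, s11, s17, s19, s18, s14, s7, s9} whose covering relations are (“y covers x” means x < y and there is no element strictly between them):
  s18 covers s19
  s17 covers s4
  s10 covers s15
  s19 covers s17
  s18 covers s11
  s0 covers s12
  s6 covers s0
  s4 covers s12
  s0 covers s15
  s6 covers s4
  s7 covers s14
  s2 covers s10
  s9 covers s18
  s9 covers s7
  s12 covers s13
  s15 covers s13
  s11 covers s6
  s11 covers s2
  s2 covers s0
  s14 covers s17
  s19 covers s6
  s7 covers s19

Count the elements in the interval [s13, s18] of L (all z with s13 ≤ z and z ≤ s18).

12

The interval [s13, s18] = {s0, s10, s11, s12, s13, s15, s17, s18, s19, s2, s4, s6}, which has 12 elements.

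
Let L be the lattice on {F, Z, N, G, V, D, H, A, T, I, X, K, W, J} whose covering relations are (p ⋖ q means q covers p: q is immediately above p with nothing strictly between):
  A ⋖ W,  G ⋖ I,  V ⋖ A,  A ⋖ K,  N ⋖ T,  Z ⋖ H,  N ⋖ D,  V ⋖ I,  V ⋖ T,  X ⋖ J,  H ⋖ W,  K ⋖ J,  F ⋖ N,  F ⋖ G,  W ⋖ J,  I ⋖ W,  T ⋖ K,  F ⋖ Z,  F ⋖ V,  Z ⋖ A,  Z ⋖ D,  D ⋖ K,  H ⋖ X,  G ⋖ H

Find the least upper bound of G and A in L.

W

Common upper bounds of {G, A}: J, W.
The least among these is W.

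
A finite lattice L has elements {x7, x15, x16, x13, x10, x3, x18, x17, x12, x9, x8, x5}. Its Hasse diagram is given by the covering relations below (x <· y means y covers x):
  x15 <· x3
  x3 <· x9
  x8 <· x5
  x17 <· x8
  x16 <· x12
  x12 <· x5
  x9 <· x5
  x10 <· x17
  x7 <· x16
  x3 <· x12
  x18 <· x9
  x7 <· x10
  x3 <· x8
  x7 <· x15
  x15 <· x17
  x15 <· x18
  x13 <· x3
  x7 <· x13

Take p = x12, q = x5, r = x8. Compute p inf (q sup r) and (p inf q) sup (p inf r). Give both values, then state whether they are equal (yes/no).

q sup r = x5, so p inf (q sup r) = x12 inf x5 = x12.
p inf q = x12 and p inf r = x3, so (p inf q) sup (p inf r) = x12 sup x3 = x12.
Equal: yes.

x12; x12; yes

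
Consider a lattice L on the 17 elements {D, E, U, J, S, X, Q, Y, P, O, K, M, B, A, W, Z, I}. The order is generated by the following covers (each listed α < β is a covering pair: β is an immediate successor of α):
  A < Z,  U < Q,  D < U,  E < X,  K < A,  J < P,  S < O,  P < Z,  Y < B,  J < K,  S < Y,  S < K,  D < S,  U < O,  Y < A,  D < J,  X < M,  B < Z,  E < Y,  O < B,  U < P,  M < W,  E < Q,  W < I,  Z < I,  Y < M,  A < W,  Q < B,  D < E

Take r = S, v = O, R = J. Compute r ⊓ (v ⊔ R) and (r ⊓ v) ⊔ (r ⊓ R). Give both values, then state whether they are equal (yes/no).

v ⊔ R = Z, so r ⊓ (v ⊔ R) = S ⊓ Z = S.
r ⊓ v = S and r ⊓ R = D, so (r ⊓ v) ⊔ (r ⊓ R) = S ⊔ D = S.
Equal: yes.

S; S; yes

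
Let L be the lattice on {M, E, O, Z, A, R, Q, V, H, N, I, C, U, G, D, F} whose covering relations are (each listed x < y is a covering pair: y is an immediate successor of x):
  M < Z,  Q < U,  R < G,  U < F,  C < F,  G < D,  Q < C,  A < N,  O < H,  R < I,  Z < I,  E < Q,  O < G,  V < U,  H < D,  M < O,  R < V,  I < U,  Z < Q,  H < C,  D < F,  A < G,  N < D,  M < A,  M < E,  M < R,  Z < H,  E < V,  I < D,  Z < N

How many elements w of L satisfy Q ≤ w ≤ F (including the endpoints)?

4

The interval [Q, F] = {C, F, Q, U}, which has 4 elements.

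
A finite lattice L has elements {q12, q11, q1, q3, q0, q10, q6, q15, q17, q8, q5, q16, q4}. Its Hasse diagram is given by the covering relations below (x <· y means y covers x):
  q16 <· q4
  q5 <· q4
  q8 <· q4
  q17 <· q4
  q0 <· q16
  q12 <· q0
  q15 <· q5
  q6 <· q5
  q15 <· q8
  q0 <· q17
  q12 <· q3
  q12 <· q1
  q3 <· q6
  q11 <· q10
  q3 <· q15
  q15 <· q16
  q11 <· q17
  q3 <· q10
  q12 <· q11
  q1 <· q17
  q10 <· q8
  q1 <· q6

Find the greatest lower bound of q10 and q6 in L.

Common lower bounds of {q10, q6}: q12, q3.
The greatest among these is q3.

q3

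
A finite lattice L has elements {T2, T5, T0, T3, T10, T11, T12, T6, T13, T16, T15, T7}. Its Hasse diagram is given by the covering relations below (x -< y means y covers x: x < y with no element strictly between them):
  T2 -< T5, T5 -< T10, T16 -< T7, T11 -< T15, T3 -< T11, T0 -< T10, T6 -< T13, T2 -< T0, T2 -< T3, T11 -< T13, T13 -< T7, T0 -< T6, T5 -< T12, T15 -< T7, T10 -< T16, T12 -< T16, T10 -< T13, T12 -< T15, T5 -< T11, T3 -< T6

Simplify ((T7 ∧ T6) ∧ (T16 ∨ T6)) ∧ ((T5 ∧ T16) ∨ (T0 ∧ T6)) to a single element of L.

T0

T7 ∧ T6 = T6
T16 ∨ T6 = T7
T6 ∧ T7 = T6
T5 ∧ T16 = T5
T0 ∧ T6 = T0
T5 ∨ T0 = T10
T6 ∧ T10 = T0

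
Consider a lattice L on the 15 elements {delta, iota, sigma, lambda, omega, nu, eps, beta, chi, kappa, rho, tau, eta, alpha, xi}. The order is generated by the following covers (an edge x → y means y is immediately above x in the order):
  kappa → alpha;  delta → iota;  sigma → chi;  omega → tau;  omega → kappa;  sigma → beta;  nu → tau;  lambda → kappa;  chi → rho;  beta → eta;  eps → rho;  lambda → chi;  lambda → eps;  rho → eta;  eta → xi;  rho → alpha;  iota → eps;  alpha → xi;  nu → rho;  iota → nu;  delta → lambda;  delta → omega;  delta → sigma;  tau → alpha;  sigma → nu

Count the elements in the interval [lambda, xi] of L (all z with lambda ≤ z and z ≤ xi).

The interval [lambda, xi] = {alpha, chi, eps, eta, kappa, lambda, rho, xi}, which has 8 elements.

8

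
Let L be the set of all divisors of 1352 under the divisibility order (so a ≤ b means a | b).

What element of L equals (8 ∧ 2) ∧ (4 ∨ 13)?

2

8 ∧ 2 = 2
4 ∨ 13 = 52
2 ∧ 52 = 2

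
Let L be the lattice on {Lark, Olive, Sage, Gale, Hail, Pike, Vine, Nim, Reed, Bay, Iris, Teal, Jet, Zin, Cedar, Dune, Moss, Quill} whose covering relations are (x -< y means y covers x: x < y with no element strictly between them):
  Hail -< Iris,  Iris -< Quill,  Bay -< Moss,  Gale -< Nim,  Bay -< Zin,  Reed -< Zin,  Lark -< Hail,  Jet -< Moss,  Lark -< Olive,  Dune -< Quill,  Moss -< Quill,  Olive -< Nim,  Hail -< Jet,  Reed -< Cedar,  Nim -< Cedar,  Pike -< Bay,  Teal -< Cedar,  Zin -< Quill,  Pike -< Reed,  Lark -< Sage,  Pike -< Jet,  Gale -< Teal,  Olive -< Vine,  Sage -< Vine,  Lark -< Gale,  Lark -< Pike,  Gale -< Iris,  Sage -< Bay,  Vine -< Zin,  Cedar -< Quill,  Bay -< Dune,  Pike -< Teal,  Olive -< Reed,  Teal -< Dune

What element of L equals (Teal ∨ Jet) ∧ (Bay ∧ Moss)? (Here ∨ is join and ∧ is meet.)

Teal ∨ Jet = Quill
Bay ∧ Moss = Bay
Quill ∧ Bay = Bay

Bay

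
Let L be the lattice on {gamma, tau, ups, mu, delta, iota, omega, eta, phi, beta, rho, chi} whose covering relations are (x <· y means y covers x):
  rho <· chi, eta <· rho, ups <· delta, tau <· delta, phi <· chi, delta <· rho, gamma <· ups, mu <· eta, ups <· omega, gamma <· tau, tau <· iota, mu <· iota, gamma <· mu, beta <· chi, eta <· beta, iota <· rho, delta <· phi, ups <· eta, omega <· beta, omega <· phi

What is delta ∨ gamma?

Common upper bounds of {delta, gamma}: chi, delta, phi, rho.
The least among these is delta.

delta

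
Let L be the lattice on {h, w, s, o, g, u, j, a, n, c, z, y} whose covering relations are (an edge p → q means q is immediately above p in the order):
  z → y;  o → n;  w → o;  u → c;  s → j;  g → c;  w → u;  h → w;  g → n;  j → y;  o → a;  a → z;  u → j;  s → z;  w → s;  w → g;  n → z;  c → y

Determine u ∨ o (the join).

Common upper bounds of {u, o}: y.
The least among these is y.

y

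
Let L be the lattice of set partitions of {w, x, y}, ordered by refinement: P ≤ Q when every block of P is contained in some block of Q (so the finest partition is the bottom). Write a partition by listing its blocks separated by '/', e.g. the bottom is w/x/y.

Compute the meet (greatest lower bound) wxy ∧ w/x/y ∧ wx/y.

w/x/y

Common lower bounds of {wxy, w/x/y, wx/y}: w/x/y.
The greatest among these is w/x/y.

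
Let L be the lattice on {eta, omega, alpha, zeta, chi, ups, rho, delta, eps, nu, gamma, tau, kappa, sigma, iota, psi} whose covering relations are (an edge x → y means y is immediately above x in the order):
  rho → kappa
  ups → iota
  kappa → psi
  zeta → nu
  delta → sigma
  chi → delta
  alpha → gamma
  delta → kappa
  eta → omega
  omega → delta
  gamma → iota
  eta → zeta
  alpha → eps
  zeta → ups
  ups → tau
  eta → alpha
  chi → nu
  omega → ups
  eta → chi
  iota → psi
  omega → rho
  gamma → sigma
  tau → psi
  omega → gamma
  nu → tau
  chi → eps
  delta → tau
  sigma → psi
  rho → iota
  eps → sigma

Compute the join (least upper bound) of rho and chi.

kappa

Common upper bounds of {rho, chi}: kappa, psi.
The least among these is kappa.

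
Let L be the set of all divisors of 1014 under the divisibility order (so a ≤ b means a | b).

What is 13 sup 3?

39

In the divisibility order, the join is the least common multiple: lcm(13, 3) = 39.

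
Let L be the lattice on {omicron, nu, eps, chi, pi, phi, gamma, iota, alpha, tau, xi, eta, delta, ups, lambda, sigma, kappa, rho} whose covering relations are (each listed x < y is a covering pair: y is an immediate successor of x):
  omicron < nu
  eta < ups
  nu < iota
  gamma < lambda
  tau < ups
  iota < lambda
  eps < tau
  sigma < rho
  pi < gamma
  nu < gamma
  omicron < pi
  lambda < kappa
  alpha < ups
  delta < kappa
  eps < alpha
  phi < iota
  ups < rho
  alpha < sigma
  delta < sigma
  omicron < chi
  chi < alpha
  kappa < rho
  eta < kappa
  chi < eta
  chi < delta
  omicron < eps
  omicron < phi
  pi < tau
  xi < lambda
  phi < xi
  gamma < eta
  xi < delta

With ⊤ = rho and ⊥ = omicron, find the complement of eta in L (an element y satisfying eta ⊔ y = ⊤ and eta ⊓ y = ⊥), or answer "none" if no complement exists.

none

For every candidate y, either eta ∨ y ≠ rho or eta ∧ y ≠ omicron; no complement exists.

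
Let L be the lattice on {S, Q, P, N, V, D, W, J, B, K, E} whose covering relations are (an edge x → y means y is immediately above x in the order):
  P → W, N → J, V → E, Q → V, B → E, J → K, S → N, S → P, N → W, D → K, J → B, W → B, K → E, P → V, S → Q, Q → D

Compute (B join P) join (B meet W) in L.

B ∨ P = B
B ∧ W = W
B ∨ W = B

B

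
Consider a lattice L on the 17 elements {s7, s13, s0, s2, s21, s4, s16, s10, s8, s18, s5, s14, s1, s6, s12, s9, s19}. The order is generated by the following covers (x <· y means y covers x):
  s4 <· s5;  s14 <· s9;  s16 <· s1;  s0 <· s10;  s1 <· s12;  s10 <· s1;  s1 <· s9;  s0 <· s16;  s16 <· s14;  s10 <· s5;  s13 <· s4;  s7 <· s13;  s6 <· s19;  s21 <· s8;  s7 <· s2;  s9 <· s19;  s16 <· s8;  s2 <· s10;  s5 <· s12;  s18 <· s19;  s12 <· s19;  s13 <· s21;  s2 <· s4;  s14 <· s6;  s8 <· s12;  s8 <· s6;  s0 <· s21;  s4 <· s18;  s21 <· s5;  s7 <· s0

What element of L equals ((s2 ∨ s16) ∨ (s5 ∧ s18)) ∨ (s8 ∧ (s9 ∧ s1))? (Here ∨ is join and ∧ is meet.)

s2 ∨ s16 = s1
s5 ∧ s18 = s4
s1 ∨ s4 = s12
s9 ∧ s1 = s1
s8 ∧ s1 = s16
s12 ∨ s16 = s12

s12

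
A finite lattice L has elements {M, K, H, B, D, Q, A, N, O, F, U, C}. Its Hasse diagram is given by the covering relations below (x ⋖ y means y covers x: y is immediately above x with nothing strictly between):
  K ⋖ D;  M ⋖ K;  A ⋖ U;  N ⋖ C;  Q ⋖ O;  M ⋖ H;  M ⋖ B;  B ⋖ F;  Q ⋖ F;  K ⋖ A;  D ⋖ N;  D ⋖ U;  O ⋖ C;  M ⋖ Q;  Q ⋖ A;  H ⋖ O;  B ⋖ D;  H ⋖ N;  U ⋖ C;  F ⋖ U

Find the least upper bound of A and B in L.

Common upper bounds of {A, B}: C, U.
The least among these is U.

U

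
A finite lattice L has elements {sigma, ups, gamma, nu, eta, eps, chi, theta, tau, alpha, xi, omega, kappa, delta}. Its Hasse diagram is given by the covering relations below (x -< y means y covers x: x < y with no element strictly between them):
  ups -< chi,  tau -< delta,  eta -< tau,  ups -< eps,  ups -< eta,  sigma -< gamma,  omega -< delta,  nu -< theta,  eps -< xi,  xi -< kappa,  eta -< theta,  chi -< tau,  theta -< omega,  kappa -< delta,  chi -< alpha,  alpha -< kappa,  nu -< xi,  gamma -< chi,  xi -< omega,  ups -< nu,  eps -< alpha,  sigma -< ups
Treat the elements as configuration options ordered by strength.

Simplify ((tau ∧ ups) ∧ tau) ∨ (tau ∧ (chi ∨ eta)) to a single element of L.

tau ∧ ups = ups
ups ∧ tau = ups
chi ∨ eta = tau
tau ∧ tau = tau
ups ∨ tau = tau

tau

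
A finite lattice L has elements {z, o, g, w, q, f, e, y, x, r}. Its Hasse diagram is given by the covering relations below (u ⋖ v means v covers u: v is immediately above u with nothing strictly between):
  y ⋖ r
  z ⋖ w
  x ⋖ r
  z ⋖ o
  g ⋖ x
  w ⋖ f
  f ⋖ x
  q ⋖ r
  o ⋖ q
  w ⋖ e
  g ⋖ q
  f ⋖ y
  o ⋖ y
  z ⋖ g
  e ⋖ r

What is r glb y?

Common lower bounds of {r, y}: f, o, w, y, z.
The greatest among these is y.

y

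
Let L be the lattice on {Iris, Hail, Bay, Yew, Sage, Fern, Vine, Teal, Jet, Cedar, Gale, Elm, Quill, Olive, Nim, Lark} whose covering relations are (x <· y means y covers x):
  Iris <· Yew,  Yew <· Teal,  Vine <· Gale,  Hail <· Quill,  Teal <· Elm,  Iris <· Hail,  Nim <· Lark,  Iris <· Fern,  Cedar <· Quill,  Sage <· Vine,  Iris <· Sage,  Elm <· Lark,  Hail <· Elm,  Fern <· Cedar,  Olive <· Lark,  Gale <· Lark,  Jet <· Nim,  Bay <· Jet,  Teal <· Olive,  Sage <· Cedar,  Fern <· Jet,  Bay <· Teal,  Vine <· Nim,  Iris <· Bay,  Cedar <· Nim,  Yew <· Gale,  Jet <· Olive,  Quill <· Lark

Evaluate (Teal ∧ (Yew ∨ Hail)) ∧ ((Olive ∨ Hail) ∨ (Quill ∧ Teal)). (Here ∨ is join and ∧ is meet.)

Yew ∨ Hail = Elm
Teal ∧ Elm = Teal
Olive ∨ Hail = Lark
Quill ∧ Teal = Iris
Lark ∨ Iris = Lark
Teal ∧ Lark = Teal

Teal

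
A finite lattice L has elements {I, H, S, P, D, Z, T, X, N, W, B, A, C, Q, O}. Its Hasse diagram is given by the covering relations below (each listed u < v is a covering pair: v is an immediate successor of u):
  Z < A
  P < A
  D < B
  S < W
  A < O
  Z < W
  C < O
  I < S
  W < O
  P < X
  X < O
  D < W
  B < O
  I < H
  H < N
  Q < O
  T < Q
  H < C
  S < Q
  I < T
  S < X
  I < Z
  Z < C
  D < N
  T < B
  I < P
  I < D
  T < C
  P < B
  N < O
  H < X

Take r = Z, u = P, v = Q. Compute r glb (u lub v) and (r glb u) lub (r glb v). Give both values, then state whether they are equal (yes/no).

Z; I; no

u lub v = O, so r glb (u lub v) = Z glb O = Z.
r glb u = I and r glb v = I, so (r glb u) lub (r glb v) = I lub I = I.
Equal: no.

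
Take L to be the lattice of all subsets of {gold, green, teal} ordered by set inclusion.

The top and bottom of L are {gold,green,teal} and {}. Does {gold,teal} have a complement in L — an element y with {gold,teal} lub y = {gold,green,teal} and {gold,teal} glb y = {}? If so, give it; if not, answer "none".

{green}

Need y with {gold,teal} ∨ y = {gold,green,teal} and {gold,teal} ∧ y = {}.
Checking each element gives: {green}.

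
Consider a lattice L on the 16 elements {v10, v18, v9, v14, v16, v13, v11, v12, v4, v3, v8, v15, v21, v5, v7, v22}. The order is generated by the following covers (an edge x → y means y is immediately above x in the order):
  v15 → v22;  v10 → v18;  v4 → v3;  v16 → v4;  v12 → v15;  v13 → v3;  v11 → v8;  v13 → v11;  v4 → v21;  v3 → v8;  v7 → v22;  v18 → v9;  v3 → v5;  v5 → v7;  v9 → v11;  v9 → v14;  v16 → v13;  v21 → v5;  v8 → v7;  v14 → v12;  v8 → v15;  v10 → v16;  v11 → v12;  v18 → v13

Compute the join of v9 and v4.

Common upper bounds of {v9, v4}: v15, v22, v7, v8.
The least among these is v8.

v8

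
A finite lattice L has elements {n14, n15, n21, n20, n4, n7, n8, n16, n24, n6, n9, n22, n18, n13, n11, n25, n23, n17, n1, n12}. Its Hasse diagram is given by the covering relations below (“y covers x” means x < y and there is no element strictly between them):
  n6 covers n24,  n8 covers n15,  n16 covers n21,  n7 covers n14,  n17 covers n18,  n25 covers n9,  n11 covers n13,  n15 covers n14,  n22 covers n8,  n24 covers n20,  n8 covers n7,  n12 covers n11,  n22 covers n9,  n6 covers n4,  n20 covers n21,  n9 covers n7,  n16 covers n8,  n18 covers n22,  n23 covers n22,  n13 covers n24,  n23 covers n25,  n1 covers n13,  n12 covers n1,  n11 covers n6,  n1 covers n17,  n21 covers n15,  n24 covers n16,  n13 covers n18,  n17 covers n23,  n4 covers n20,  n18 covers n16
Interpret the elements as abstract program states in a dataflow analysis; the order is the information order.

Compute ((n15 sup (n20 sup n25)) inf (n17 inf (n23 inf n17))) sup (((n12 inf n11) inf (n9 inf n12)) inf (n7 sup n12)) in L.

n20 ∨ n25 = n1
n15 ∨ n1 = n1
n23 ∧ n17 = n23
n17 ∧ n23 = n23
n1 ∧ n23 = n23
n12 ∧ n11 = n11
n9 ∧ n12 = n9
n11 ∧ n9 = n9
n7 ∨ n12 = n12
n9 ∧ n12 = n9
n23 ∨ n9 = n23

n23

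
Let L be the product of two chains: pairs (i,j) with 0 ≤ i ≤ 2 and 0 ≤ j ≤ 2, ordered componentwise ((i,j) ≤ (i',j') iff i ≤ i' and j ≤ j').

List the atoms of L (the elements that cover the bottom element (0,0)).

The atoms are exactly the elements that cover (0,0): (0,1), (1,0).

(0,1), (1,0)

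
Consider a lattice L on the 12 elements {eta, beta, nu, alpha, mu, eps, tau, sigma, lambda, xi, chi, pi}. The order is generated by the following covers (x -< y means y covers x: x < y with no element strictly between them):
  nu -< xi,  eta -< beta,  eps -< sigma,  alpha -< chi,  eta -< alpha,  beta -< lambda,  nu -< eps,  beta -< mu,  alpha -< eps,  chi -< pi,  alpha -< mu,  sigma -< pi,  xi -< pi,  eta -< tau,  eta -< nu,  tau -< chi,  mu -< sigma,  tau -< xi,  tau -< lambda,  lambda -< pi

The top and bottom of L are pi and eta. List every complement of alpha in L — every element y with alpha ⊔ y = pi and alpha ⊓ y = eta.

Need y with alpha ∨ y = pi and alpha ∧ y = eta.
Checking each element gives: lambda, xi.

lambda, xi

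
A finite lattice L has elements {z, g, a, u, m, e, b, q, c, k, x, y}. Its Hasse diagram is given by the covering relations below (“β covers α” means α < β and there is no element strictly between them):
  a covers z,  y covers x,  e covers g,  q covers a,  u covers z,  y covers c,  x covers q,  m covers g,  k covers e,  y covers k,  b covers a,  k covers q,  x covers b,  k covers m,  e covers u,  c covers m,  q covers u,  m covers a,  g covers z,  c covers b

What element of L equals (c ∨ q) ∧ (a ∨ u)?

c ∨ q = y
a ∨ u = q
y ∧ q = q

q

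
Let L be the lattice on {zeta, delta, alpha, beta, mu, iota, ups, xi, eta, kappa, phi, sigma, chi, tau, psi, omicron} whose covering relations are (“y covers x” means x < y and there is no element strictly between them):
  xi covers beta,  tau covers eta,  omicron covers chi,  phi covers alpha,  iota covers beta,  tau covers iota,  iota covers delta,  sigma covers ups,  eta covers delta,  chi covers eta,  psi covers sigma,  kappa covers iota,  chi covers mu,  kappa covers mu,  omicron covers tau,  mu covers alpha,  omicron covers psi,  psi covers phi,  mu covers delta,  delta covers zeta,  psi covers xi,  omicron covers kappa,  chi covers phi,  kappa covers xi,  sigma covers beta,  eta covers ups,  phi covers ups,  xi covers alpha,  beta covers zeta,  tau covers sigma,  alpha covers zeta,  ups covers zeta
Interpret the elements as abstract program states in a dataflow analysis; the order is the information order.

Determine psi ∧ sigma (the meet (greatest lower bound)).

Common lower bounds of {psi, sigma}: beta, sigma, ups, zeta.
The greatest among these is sigma.

sigma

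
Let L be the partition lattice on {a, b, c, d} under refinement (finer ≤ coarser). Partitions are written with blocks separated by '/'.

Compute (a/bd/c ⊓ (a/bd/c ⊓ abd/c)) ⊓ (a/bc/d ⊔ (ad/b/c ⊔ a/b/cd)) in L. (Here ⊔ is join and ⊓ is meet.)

a/bd/c

a/bd/c ∧ abd/c = a/bd/c
a/bd/c ∧ a/bd/c = a/bd/c
ad/b/c ∨ a/b/cd = acd/b
a/bc/d ∨ acd/b = abcd
a/bd/c ∧ abcd = a/bd/c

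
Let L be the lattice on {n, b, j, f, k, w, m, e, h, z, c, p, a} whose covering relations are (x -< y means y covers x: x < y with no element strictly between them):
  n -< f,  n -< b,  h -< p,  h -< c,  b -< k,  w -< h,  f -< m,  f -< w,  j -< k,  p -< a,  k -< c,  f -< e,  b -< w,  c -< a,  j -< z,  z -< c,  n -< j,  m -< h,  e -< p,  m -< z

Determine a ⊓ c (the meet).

Common lower bounds of {a, c}: b, c, f, h, j, k, m, n, w, z.
The greatest among these is c.

c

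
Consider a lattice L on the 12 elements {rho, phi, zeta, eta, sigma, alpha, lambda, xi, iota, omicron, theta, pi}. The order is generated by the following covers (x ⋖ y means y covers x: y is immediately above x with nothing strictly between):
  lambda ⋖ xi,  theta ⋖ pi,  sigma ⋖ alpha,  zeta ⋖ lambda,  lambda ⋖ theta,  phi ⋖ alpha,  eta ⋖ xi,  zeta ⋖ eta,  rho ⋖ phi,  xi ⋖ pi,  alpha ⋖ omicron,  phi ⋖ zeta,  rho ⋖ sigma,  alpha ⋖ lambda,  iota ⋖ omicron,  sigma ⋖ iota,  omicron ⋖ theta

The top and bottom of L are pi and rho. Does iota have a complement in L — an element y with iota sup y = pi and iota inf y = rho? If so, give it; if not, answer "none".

eta

Need y with iota ∨ y = pi and iota ∧ y = rho.
Checking each element gives: eta.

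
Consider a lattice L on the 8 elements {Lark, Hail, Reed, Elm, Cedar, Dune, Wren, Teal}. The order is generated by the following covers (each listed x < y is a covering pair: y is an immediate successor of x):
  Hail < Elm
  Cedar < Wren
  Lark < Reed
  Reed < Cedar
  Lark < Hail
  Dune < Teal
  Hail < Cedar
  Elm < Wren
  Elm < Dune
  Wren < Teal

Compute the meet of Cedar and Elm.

Hail

Common lower bounds of {Cedar, Elm}: Hail, Lark.
The greatest among these is Hail.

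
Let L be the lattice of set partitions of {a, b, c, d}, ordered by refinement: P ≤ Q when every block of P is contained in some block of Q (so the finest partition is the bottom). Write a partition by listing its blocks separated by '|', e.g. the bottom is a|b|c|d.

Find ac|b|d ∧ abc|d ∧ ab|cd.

a|b|c|d

Common lower bounds of {ac|b|d, abc|d, ab|cd}: a|b|c|d.
The greatest among these is a|b|c|d.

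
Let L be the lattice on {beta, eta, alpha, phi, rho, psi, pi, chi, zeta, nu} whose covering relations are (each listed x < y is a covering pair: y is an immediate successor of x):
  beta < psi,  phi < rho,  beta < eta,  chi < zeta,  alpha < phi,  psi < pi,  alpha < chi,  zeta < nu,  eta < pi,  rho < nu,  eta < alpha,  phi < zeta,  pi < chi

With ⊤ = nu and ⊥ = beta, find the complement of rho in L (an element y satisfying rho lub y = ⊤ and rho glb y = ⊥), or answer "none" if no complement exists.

Need y with rho ∨ y = nu and rho ∧ y = beta.
Checking each element gives: psi.

psi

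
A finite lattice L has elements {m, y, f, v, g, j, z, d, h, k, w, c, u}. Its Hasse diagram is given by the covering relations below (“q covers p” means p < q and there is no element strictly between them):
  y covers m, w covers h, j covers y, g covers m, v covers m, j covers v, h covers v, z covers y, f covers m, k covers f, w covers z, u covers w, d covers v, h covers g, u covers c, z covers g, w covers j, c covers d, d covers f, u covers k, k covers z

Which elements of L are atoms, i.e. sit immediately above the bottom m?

f, g, v, y

The atoms are exactly the elements that cover m: f, g, v, y.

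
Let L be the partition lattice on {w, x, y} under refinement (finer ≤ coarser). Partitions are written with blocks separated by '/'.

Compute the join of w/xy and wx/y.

The join of w/xy and wx/y merges any blocks that overlap across the partitions, giving wxy.

wxy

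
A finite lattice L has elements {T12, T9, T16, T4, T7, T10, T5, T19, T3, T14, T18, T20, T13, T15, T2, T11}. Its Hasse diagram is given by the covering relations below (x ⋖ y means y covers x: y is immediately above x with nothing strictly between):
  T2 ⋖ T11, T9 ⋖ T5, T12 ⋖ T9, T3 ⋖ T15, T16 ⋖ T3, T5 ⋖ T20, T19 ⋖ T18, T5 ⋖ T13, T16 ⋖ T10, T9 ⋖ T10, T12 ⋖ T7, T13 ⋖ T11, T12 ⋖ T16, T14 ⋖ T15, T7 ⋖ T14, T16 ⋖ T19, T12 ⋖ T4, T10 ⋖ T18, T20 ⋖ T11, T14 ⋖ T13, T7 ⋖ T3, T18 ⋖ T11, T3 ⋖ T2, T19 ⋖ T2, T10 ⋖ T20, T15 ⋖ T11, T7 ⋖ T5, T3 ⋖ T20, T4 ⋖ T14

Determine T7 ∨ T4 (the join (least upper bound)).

Common upper bounds of {T7, T4}: T11, T13, T14, T15.
The least among these is T14.

T14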